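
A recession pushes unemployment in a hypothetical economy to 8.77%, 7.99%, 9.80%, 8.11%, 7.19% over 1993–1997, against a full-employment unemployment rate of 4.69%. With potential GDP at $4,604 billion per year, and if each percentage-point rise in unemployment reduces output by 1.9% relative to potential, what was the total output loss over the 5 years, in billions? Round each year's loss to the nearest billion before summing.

$1,611 billion

Year 1993: gap = -1.9 × (8.77 - 4.69) = -7.752%, loss ≈ 4604 × 7.752/100 ≈ 357.
Year 1994: gap = -1.9 × (7.99 - 4.69) = -6.27%, loss ≈ 4604 × 6.27/100 ≈ 289.
Year 1995: gap = -1.9 × (9.8 - 4.69) = -9.709%, loss ≈ 4604 × 9.709/100 ≈ 447.
Year 1996: gap = -1.9 × (8.11 - 4.69) = -6.498%, loss ≈ 4604 × 6.498/100 ≈ 299.
Year 1997: gap = -1.9 × (7.19 - 4.69) = -4.75%, loss ≈ 4604 × 4.75/100 ≈ 219.
Total lost output = 357 + 289 + 447 + 299 + 219 = 1611 billion.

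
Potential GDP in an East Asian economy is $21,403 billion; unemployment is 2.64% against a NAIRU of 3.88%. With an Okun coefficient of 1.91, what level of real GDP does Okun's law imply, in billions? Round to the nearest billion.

$21,910 billion

Unemployment gap = 2.64 - 3.88 = -1.24 points, so the output gap is -1.91 × (-1.24) = 2.3684%.
Actual GDP = 21403 × (1 + 2.3684/100) = 21403 × 1.023684 ≈ 21910 billion.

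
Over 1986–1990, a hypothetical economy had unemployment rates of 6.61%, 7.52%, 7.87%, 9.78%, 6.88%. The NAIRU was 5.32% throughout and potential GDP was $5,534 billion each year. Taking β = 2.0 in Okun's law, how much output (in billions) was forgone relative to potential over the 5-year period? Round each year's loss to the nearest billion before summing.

$1,335 billion

Year 1986: gap = -2.0 × (6.61 - 5.32) = -2.58%, loss ≈ 5534 × 2.58/100 ≈ 143.
Year 1987: gap = -2.0 × (7.52 - 5.32) = -4.4%, loss ≈ 5534 × 4.4/100 ≈ 243.
Year 1988: gap = -2.0 × (7.87 - 5.32) = -5.1%, loss ≈ 5534 × 5.1/100 ≈ 282.
Year 1989: gap = -2.0 × (9.78 - 5.32) = -8.92%, loss ≈ 5534 × 8.92/100 ≈ 494.
Year 1990: gap = -2.0 × (6.88 - 5.32) = -3.12%, loss ≈ 5534 × 3.12/100 ≈ 173.
Total lost output = 143 + 243 + 282 + 494 + 173 = 1335 billion.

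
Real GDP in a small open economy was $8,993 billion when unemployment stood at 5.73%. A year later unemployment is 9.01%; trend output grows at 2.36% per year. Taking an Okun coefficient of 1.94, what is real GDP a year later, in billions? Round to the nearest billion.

Δu = 9.01 - 5.73 = 3.28 points.
Okun's law (growth form): g_Y = g_Y* - β × Δu = 2.36 - 1.94 × (3.28) = 2.36 - 6.3632 = -4.0032%.
Real GDP in the next year = 8993 × (1 - 4.0032/100) = 8993 × 0.959968 ≈ 8633 billion.

$8,633 billion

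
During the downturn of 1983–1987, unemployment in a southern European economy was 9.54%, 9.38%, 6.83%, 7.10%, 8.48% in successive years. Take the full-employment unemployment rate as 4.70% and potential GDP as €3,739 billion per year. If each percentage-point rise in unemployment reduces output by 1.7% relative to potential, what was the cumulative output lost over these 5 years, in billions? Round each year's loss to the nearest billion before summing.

Year 1983: gap = -1.7 × (9.54 - 4.7) = -8.228%, loss ≈ 3739 × 8.228/100 ≈ 308.
Year 1984: gap = -1.7 × (9.38 - 4.7) = -7.956%, loss ≈ 3739 × 7.956/100 ≈ 297.
Year 1985: gap = -1.7 × (6.83 - 4.7) = -3.621%, loss ≈ 3739 × 3.621/100 ≈ 135.
Year 1986: gap = -1.7 × (7.1 - 4.7) = -4.08%, loss ≈ 3739 × 4.08/100 ≈ 153.
Year 1987: gap = -1.7 × (8.48 - 4.7) = -6.426%, loss ≈ 3739 × 6.426/100 ≈ 240.
Total lost output = 308 + 297 + 135 + 153 + 240 = 1133 billion.

€1,133 billion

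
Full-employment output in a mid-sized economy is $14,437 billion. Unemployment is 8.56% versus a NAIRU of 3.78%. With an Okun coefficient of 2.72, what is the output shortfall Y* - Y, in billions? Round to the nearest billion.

$1,877 billion

Output gap = -2.72 × (8.56 - 3.78) = -2.72 × 4.78 = -13.0016%.
Actual GDP ≈ 14437 × 0.869984 ≈ 12560 billion, so the shortfall is 14437 - 12560 = 1877 billion.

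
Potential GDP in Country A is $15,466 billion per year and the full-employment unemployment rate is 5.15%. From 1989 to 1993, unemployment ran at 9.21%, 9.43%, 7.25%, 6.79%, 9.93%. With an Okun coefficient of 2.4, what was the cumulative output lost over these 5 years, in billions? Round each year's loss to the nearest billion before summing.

Year 1989: gap = -2.4 × (9.21 - 5.15) = -9.744%, loss ≈ 15466 × 9.744/100 ≈ 1507.
Year 1990: gap = -2.4 × (9.43 - 5.15) = -10.272%, loss ≈ 15466 × 10.272/100 ≈ 1589.
Year 1991: gap = -2.4 × (7.25 - 5.15) = -5.04%, loss ≈ 15466 × 5.04/100 ≈ 779.
Year 1992: gap = -2.4 × (6.79 - 5.15) = -3.936%, loss ≈ 15466 × 3.936/100 ≈ 609.
Year 1993: gap = -2.4 × (9.93 - 5.15) = -11.472%, loss ≈ 15466 × 11.472/100 ≈ 1774.
Total lost output = 1507 + 1589 + 779 + 609 + 1774 = 6258 billion.

$6,258 billion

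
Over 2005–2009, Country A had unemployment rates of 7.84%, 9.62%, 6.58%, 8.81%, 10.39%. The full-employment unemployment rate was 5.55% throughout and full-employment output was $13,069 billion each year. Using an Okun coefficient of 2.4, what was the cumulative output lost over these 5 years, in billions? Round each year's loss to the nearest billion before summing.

Year 2005: gap = -2.4 × (7.84 - 5.55) = -5.496%, loss ≈ 13069 × 5.496/100 ≈ 718.
Year 2006: gap = -2.4 × (9.62 - 5.55) = -9.768%, loss ≈ 13069 × 9.768/100 ≈ 1277.
Year 2007: gap = -2.4 × (6.58 - 5.55) = -2.472%, loss ≈ 13069 × 2.472/100 ≈ 323.
Year 2008: gap = -2.4 × (8.81 - 5.55) = -7.824%, loss ≈ 13069 × 7.824/100 ≈ 1023.
Year 2009: gap = -2.4 × (10.39 - 5.55) = -11.616%, loss ≈ 13069 × 11.616/100 ≈ 1518.
Total lost output = 718 + 1277 + 323 + 1023 + 1518 = 4859 billion.

$4,859 billion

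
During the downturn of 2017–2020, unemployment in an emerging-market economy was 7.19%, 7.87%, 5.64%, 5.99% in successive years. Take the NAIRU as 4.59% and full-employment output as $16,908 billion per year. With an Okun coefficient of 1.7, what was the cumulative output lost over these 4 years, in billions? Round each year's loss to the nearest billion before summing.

Year 2017: gap = -1.7 × (7.19 - 4.59) = -4.42%, loss ≈ 16908 × 4.42/100 ≈ 747.
Year 2018: gap = -1.7 × (7.87 - 4.59) = -5.576%, loss ≈ 16908 × 5.576/100 ≈ 943.
Year 2019: gap = -1.7 × (5.64 - 4.59) = -1.785%, loss ≈ 16908 × 1.785/100 ≈ 302.
Year 2020: gap = -1.7 × (5.99 - 4.59) = -2.38%, loss ≈ 16908 × 2.38/100 ≈ 402.
Total lost output = 747 + 943 + 302 + 402 = 2394 billion.

$2,394 billion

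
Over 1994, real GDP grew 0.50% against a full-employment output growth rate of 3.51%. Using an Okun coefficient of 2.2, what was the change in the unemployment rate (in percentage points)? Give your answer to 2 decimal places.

1.37 percentage points

Growth-rate Okun's law: g_Y = g_Y* - β × Δu, so Δu = (g_Y* - g_Y)/β.
Δu = (3.51 - 0.5)/2.2 = 3.01/2.2 = 1.37 percentage points.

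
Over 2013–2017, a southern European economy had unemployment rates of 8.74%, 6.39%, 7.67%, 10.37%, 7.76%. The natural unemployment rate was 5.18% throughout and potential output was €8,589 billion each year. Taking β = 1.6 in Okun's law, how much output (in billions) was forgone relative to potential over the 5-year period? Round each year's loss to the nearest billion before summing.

Year 2013: gap = -1.6 × (8.74 - 5.18) = -5.696%, loss ≈ 8589 × 5.696/100 ≈ 489.
Year 2014: gap = -1.6 × (6.39 - 5.18) = -1.936%, loss ≈ 8589 × 1.936/100 ≈ 166.
Year 2015: gap = -1.6 × (7.67 - 5.18) = -3.984%, loss ≈ 8589 × 3.984/100 ≈ 342.
Year 2016: gap = -1.6 × (10.37 - 5.18) = -8.304%, loss ≈ 8589 × 8.304/100 ≈ 713.
Year 2017: gap = -1.6 × (7.76 - 5.18) = -4.128%, loss ≈ 8589 × 4.128/100 ≈ 355.
Total lost output = 489 + 166 + 342 + 713 + 355 = 2065 billion.

€2,065 billion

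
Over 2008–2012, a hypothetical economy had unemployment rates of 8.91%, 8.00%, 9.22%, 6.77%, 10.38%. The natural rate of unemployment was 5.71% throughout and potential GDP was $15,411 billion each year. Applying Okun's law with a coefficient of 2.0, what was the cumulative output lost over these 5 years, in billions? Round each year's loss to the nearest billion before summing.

$4,540 billion

Year 2008: gap = -2.0 × (8.91 - 5.71) = -6.4%, loss ≈ 15411 × 6.4/100 ≈ 986.
Year 2009: gap = -2.0 × (8 - 5.71) = -4.58%, loss ≈ 15411 × 4.58/100 ≈ 706.
Year 2010: gap = -2.0 × (9.22 - 5.71) = -7.02%, loss ≈ 15411 × 7.02/100 ≈ 1082.
Year 2011: gap = -2.0 × (6.77 - 5.71) = -2.12%, loss ≈ 15411 × 2.12/100 ≈ 327.
Year 2012: gap = -2.0 × (10.38 - 5.71) = -9.34%, loss ≈ 15411 × 9.34/100 ≈ 1439.
Total lost output = 986 + 706 + 1082 + 327 + 1439 = 4540 billion.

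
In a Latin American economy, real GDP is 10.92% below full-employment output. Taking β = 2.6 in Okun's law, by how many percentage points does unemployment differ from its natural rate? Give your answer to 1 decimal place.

4.2 percentage points

Okun's law: output gap = -β × (u - u*), so u - u* = -(output gap)/β.
u - u* = -(-10.92)/2.6 = 4.2 percentage points.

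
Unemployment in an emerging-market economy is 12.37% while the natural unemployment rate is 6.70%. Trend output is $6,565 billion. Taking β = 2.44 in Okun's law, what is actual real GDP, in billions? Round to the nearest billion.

$5,657 billion

Unemployment gap = 12.37 - 6.7 = 5.67 points, so the output gap is -2.44 × 5.67 = -13.8348%.
Actual GDP = 6565 × (1 - 13.8348/100) = 6565 × 0.861652 ≈ 5657 billion.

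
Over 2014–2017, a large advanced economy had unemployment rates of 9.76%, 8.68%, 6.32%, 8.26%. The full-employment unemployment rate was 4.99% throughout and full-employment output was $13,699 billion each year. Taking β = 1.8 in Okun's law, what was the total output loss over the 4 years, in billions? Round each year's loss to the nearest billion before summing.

Year 2014: gap = -1.8 × (9.76 - 4.99) = -8.586%, loss ≈ 13699 × 8.586/100 ≈ 1176.
Year 2015: gap = -1.8 × (8.68 - 4.99) = -6.642%, loss ≈ 13699 × 6.642/100 ≈ 910.
Year 2016: gap = -1.8 × (6.32 - 4.99) = -2.394%, loss ≈ 13699 × 2.394/100 ≈ 328.
Year 2017: gap = -1.8 × (8.26 - 4.99) = -5.886%, loss ≈ 13699 × 5.886/100 ≈ 806.
Total lost output = 1176 + 910 + 328 + 806 = 3220 billion.

$3,220 billion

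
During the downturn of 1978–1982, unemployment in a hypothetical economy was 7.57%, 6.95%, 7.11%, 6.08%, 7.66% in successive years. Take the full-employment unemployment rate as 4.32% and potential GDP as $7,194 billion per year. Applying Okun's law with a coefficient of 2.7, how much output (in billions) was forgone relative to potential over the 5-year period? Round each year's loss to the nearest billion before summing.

Year 1978: gap = -2.7 × (7.57 - 4.32) = -8.775%, loss ≈ 7194 × 8.775/100 ≈ 631.
Year 1979: gap = -2.7 × (6.95 - 4.32) = -7.101%, loss ≈ 7194 × 7.101/100 ≈ 511.
Year 1980: gap = -2.7 × (7.11 - 4.32) = -7.533%, loss ≈ 7194 × 7.533/100 ≈ 542.
Year 1981: gap = -2.7 × (6.08 - 4.32) = -4.752%, loss ≈ 7194 × 4.752/100 ≈ 342.
Year 1982: gap = -2.7 × (7.66 - 4.32) = -9.018%, loss ≈ 7194 × 9.018/100 ≈ 649.
Total lost output = 631 + 511 + 542 + 342 + 649 = 2675 billion.

$2,675 billion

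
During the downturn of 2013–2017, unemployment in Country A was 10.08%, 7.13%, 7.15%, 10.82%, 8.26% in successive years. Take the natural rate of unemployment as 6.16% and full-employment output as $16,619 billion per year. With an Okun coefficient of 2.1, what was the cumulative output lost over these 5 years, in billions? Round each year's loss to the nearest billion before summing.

$4,412 billion

Year 2013: gap = -2.1 × (10.08 - 6.16) = -8.232%, loss ≈ 16619 × 8.232/100 ≈ 1368.
Year 2014: gap = -2.1 × (7.13 - 6.16) = -2.037%, loss ≈ 16619 × 2.037/100 ≈ 339.
Year 2015: gap = -2.1 × (7.15 - 6.16) = -2.079%, loss ≈ 16619 × 2.079/100 ≈ 346.
Year 2016: gap = -2.1 × (10.82 - 6.16) = -9.786%, loss ≈ 16619 × 9.786/100 ≈ 1626.
Year 2017: gap = -2.1 × (8.26 - 6.16) = -4.41%, loss ≈ 16619 × 4.41/100 ≈ 733.
Total lost output = 1368 + 339 + 346 + 1626 + 733 = 4412 billion.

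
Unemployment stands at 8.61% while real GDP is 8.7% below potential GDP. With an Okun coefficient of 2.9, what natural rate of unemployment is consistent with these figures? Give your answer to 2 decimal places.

From Okun's law, u - u* = -(output gap)/β = -(-8.7)/2.9 = 3 points.
So u* = 8.61 - 3 = 5.61%.

5.61%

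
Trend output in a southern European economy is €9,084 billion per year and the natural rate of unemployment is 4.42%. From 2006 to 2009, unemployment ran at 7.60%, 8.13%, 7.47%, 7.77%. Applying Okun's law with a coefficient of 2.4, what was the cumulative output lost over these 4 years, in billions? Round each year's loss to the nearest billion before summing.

Year 2006: gap = -2.4 × (7.6 - 4.42) = -7.632%, loss ≈ 9084 × 7.632/100 ≈ 693.
Year 2007: gap = -2.4 × (8.13 - 4.42) = -8.904%, loss ≈ 9084 × 8.904/100 ≈ 809.
Year 2008: gap = -2.4 × (7.47 - 4.42) = -7.32%, loss ≈ 9084 × 7.32/100 ≈ 665.
Year 2009: gap = -2.4 × (7.77 - 4.42) = -8.04%, loss ≈ 9084 × 8.04/100 ≈ 730.
Total lost output = 693 + 809 + 665 + 730 = 2897 billion.

€2,897 billion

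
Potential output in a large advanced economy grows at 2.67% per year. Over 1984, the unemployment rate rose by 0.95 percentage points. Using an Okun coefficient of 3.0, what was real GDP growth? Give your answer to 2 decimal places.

-0.18%

Growth-rate Okun's law: g_Y = g_Y* - β × Δu.
g_Y = 2.67 - 3.0 × (0.95) = 2.67 - 2.85 = -0.18%, i.e. -0.18% to 2 d.p.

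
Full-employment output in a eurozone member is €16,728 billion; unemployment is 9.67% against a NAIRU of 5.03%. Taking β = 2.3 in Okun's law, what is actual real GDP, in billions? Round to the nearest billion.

€14,943 billion

Unemployment gap = 9.67 - 5.03 = 4.64 points, so the output gap is -2.3 × 4.64 = -10.672%.
Actual GDP = 16728 × (1 - 10.672/100) = 16728 × 0.89328 ≈ 14943 billion.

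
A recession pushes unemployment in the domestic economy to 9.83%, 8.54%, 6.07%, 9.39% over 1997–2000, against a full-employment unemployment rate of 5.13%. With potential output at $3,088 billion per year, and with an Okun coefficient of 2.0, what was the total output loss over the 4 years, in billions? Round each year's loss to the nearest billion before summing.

Year 1997: gap = -2.0 × (9.83 - 5.13) = -9.4%, loss ≈ 3088 × 9.4/100 ≈ 290.
Year 1998: gap = -2.0 × (8.54 - 5.13) = -6.82%, loss ≈ 3088 × 6.82/100 ≈ 211.
Year 1999: gap = -2.0 × (6.07 - 5.13) = -1.88%, loss ≈ 3088 × 1.88/100 ≈ 58.
Year 2000: gap = -2.0 × (9.39 - 5.13) = -8.52%, loss ≈ 3088 × 8.52/100 ≈ 263.
Total lost output = 290 + 211 + 58 + 263 = 822 billion.

$822 billion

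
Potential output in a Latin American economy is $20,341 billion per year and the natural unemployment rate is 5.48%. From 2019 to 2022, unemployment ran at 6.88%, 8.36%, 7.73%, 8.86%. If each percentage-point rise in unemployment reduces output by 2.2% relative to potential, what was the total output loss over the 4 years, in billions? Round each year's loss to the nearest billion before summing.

Year 2019: gap = -2.2 × (6.88 - 5.48) = -3.08%, loss ≈ 20341 × 3.08/100 ≈ 627.
Year 2020: gap = -2.2 × (8.36 - 5.48) = -6.336%, loss ≈ 20341 × 6.336/100 ≈ 1289.
Year 2021: gap = -2.2 × (7.73 - 5.48) = -4.95%, loss ≈ 20341 × 4.95/100 ≈ 1007.
Year 2022: gap = -2.2 × (8.86 - 5.48) = -7.436%, loss ≈ 20341 × 7.436/100 ≈ 1513.
Total lost output = 627 + 1289 + 1007 + 1513 = 4436 billion.

$4,436 billion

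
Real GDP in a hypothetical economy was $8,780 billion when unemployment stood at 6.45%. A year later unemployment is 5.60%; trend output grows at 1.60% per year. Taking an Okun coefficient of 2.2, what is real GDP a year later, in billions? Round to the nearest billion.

Δu = 5.6 - 6.45 = -0.85 points.
Okun's law (growth form): g_Y = g_Y* - β × Δu = 1.60 - 2.2 × (-0.85) = 1.6 + 1.87 = 3.47%.
Real GDP in the next year = 8780 × (1 + 3.47/100) = 8780 × 1.0347 ≈ 9085 billion.

$9,085 billion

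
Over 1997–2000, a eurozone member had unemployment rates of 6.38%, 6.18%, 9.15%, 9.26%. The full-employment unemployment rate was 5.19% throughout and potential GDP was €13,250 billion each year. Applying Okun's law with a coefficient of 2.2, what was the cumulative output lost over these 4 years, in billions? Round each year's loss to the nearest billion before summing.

€2,976 billion

Year 1997: gap = -2.2 × (6.38 - 5.19) = -2.618%, loss ≈ 13250 × 2.618/100 ≈ 347.
Year 1998: gap = -2.2 × (6.18 - 5.19) = -2.178%, loss ≈ 13250 × 2.178/100 ≈ 289.
Year 1999: gap = -2.2 × (9.15 - 5.19) = -8.712%, loss ≈ 13250 × 8.712/100 ≈ 1154.
Year 2000: gap = -2.2 × (9.26 - 5.19) = -8.954%, loss ≈ 13250 × 8.954/100 ≈ 1186.
Total lost output = 347 + 289 + 1154 + 1186 = 2976 billion.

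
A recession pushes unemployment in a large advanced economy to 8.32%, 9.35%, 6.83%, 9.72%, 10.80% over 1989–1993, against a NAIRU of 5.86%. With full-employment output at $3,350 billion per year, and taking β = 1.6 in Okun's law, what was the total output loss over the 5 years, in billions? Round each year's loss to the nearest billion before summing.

$843 billion

Year 1989: gap = -1.6 × (8.32 - 5.86) = -3.936%, loss ≈ 3350 × 3.936/100 ≈ 132.
Year 1990: gap = -1.6 × (9.35 - 5.86) = -5.584%, loss ≈ 3350 × 5.584/100 ≈ 187.
Year 1991: gap = -1.6 × (6.83 - 5.86) = -1.552%, loss ≈ 3350 × 1.552/100 ≈ 52.
Year 1992: gap = -1.6 × (9.72 - 5.86) = -6.176%, loss ≈ 3350 × 6.176/100 ≈ 207.
Year 1993: gap = -1.6 × (10.8 - 5.86) = -7.904%, loss ≈ 3350 × 7.904/100 ≈ 265.
Total lost output = 132 + 187 + 52 + 207 + 265 = 843 billion.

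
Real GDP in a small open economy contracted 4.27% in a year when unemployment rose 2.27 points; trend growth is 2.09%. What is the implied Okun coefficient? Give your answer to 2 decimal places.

β ≈ 2.80

Growth form: g_Y = g_Y* - β × Δu, so β = (g_Y* - g_Y)/Δu.
β = (2.09 + 4.27)/2.27 = 6.36/2.27 = 2.80.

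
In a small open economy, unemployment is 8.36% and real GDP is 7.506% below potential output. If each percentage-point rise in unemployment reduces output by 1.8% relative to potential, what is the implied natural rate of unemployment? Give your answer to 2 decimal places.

From Okun's law, u - u* = -(output gap)/β = -(-7.506)/1.8 = 4.17 points.
So u* = 8.36 - 4.17 = 4.19%.

4.19%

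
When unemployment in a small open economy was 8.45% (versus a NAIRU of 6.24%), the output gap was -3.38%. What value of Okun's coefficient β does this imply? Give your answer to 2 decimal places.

Okun's law: output gap = -β × (u - u*).
-3.38 = -β × (8.45 - 6.24) = -β × 2.21, so β = 3.38/2.21 = 1.53.

β ≈ 1.53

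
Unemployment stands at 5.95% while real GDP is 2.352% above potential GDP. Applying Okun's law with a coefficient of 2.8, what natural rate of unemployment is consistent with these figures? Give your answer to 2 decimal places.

From Okun's law, u - u* = -(output gap)/β = -(2.352)/2.8 = -0.84 points.
So u* = 5.95 + 0.84 = 6.79%.

6.79%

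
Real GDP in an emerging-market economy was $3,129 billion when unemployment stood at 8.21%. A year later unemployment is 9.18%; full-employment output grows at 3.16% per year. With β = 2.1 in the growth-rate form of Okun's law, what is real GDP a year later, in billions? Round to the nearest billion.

$3,164 billion

Δu = 9.18 - 8.21 = 0.97 points.
Okun's law (growth form): g_Y = g_Y* - β × Δu = 3.16 - 2.1 × (0.97) = 3.16 - 2.037 = 1.123%.
Real GDP in the next year = 3129 × (1 + 1.123/100) = 3129 × 1.01123 ≈ 3164 billion.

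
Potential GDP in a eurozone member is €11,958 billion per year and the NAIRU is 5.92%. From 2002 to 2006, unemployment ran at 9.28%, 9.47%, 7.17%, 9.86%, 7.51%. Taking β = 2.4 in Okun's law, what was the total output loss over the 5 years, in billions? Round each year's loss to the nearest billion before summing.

Year 2002: gap = -2.4 × (9.28 - 5.92) = -8.064%, loss ≈ 11958 × 8.064/100 ≈ 964.
Year 2003: gap = -2.4 × (9.47 - 5.92) = -8.52%, loss ≈ 11958 × 8.52/100 ≈ 1019.
Year 2004: gap = -2.4 × (7.17 - 5.92) = -3%, loss ≈ 11958 × 3/100 ≈ 359.
Year 2005: gap = -2.4 × (9.86 - 5.92) = -9.456%, loss ≈ 11958 × 9.456/100 ≈ 1131.
Year 2006: gap = -2.4 × (7.51 - 5.92) = -3.816%, loss ≈ 11958 × 3.816/100 ≈ 456.
Total lost output = 964 + 1019 + 359 + 1131 + 456 = 3929 billion.

€3,929 billion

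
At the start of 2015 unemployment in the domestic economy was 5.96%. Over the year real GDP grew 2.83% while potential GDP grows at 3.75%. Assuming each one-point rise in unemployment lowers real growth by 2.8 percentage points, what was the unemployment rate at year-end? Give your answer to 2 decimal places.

6.29%

Growth-rate Okun's law: g_Y = g_Y* - β × Δu, so Δu = (g_Y* - g_Y)/β.
Δu = (3.75 - 2.83)/2.8 = 0.92/2.8 = 0.33 percentage points.
Year-end unemployment = 5.96 + 0.33 = 6.29%.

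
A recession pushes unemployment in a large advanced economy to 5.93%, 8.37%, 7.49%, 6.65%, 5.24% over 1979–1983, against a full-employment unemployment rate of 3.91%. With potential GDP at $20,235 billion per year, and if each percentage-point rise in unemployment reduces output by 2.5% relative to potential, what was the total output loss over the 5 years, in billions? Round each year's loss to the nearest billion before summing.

Year 1979: gap = -2.5 × (5.93 - 3.91) = -5.05%, loss ≈ 20235 × 5.05/100 ≈ 1022.
Year 1980: gap = -2.5 × (8.37 - 3.91) = -11.15%, loss ≈ 20235 × 11.15/100 ≈ 2256.
Year 1981: gap = -2.5 × (7.49 - 3.91) = -8.95%, loss ≈ 20235 × 8.95/100 ≈ 1811.
Year 1982: gap = -2.5 × (6.65 - 3.91) = -6.85%, loss ≈ 20235 × 6.85/100 ≈ 1386.
Year 1983: gap = -2.5 × (5.24 - 3.91) = -3.325%, loss ≈ 20235 × 3.325/100 ≈ 673.
Total lost output = 1022 + 2256 + 1811 + 1386 + 673 = 7148 billion.

$7,148 billion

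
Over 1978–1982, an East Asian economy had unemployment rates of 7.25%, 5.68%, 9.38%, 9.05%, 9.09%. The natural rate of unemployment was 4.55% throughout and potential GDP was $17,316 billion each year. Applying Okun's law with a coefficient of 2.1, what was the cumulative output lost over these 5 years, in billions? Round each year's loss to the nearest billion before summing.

$6,436 billion

Year 1978: gap = -2.1 × (7.25 - 4.55) = -5.67%, loss ≈ 17316 × 5.67/100 ≈ 982.
Year 1979: gap = -2.1 × (5.68 - 4.55) = -2.373%, loss ≈ 17316 × 2.373/100 ≈ 411.
Year 1980: gap = -2.1 × (9.38 - 4.55) = -10.143%, loss ≈ 17316 × 10.143/100 ≈ 1756.
Year 1981: gap = -2.1 × (9.05 - 4.55) = -9.45%, loss ≈ 17316 × 9.45/100 ≈ 1636.
Year 1982: gap = -2.1 × (9.09 - 4.55) = -9.534%, loss ≈ 17316 × 9.534/100 ≈ 1651.
Total lost output = 982 + 411 + 1756 + 1636 + 1651 = 6436 billion.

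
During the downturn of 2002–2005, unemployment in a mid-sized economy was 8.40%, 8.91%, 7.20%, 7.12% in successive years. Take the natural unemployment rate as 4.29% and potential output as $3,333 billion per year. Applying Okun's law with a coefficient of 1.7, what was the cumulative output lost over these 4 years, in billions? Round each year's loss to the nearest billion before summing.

$820 billion

Year 2002: gap = -1.7 × (8.4 - 4.29) = -6.987%, loss ≈ 3333 × 6.987/100 ≈ 233.
Year 2003: gap = -1.7 × (8.91 - 4.29) = -7.854%, loss ≈ 3333 × 7.854/100 ≈ 262.
Year 2004: gap = -1.7 × (7.2 - 4.29) = -4.947%, loss ≈ 3333 × 4.947/100 ≈ 165.
Year 2005: gap = -1.7 × (7.12 - 4.29) = -4.811%, loss ≈ 3333 × 4.811/100 ≈ 160.
Total lost output = 233 + 262 + 165 + 160 = 820 billion.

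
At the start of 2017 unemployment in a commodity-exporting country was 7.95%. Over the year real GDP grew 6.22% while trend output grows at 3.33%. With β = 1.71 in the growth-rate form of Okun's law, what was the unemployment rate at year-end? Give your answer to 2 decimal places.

6.26%

Growth-rate Okun's law: g_Y = g_Y* - β × Δu, so Δu = (g_Y* - g_Y)/β.
Δu = (3.33 - 6.22)/1.71 = -2.89/1.71 = -1.69 percentage points.
Year-end unemployment = 7.95 - 1.69 = 6.26%.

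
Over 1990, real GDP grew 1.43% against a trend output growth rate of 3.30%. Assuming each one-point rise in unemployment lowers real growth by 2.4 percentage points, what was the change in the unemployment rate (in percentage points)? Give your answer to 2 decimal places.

Growth-rate Okun's law: g_Y = g_Y* - β × Δu, so Δu = (g_Y* - g_Y)/β.
Δu = (3.3 - 1.43)/2.4 = 1.87/2.4 = 0.78 percentage points.

0.78 percentage points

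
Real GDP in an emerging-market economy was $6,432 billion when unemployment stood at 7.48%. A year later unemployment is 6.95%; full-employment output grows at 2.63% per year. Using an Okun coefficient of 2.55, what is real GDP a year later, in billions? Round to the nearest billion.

Δu = 6.95 - 7.48 = -0.53 points.
Okun's law (growth form): g_Y = g_Y* - β × Δu = 2.63 - 2.55 × (-0.53) = 2.63 + 1.3515 = 3.9815%.
Real GDP in the next year = 6432 × (1 + 3.9815/100) = 6432 × 1.039815 ≈ 6688 billion.

$6,688 billion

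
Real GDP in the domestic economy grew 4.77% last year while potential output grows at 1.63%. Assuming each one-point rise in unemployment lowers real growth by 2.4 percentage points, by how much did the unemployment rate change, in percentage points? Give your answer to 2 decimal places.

-1.31 percentage points

Growth-rate Okun's law: g_Y = g_Y* - β × Δu, so Δu = (g_Y* - g_Y)/β.
Δu = (1.63 - 4.77)/2.4 = -3.14/2.4 = -1.31 percentage points.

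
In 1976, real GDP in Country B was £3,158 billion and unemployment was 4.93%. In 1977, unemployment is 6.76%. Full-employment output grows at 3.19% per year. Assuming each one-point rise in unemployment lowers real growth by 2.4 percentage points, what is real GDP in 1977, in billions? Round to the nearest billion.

Δu = 6.76 - 4.93 = 1.83 points.
Okun's law (growth form): g_Y = g_Y* - β × Δu = 3.19 - 2.4 × (1.83) = 3.19 - 4.392 = -1.202%.
Real GDP in the next year = 3158 × (1 - 1.202/100) = 3158 × 0.98798 ≈ 3120 billion.

£3,120 billion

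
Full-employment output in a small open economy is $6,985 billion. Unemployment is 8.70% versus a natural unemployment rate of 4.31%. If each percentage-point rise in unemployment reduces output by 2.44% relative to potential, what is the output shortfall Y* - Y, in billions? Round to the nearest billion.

Output gap = -2.44 × (8.7 - 4.31) = -2.44 × 4.39 = -10.7116%.
Actual GDP ≈ 6985 × 0.892884 ≈ 6237 billion, so the shortfall is 6985 - 6237 = 748 billion.

$748 billion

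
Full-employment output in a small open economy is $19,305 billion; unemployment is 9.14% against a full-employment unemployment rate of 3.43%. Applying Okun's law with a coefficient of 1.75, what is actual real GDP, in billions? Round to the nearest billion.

Unemployment gap = 9.14 - 3.43 = 5.71 points, so the output gap is -1.75 × 5.71 = -9.9925%.
Actual GDP = 19305 × (1 - 9.9925/100) = 19305 × 0.900075 ≈ 17376 billion.

$17,376 billion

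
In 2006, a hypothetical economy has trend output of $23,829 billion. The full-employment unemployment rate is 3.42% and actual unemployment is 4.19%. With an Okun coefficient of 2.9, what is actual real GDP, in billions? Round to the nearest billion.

Unemployment gap = 4.19 - 3.42 = 0.77 points, so the output gap is -2.9 × 0.77 = -2.233%.
Actual GDP = 23829 × (1 - 2.233/100) = 23829 × 0.97767 ≈ 23297 billion.

$23,297 billion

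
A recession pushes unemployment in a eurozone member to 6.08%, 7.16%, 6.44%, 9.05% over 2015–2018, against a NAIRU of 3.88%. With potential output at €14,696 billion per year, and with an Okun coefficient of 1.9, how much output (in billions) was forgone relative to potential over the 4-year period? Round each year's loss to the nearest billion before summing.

Year 2015: gap = -1.9 × (6.08 - 3.88) = -4.18%, loss ≈ 14696 × 4.18/100 ≈ 614.
Year 2016: gap = -1.9 × (7.16 - 3.88) = -6.232%, loss ≈ 14696 × 6.232/100 ≈ 916.
Year 2017: gap = -1.9 × (6.44 - 3.88) = -4.864%, loss ≈ 14696 × 4.864/100 ≈ 715.
Year 2018: gap = -1.9 × (9.05 - 3.88) = -9.823%, loss ≈ 14696 × 9.823/100 ≈ 1444.
Total lost output = 614 + 916 + 715 + 1444 = 3689 billion.

€3,689 billion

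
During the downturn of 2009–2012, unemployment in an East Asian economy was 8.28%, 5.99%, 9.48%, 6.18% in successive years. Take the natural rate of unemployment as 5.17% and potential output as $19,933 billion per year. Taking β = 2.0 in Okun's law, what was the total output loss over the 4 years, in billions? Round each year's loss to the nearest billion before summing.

Year 2009: gap = -2.0 × (8.28 - 5.17) = -6.22%, loss ≈ 19933 × 6.22/100 ≈ 1240.
Year 2010: gap = -2.0 × (5.99 - 5.17) = -1.64%, loss ≈ 19933 × 1.64/100 ≈ 327.
Year 2011: gap = -2.0 × (9.48 - 5.17) = -8.62%, loss ≈ 19933 × 8.62/100 ≈ 1718.
Year 2012: gap = -2.0 × (6.18 - 5.17) = -2.02%, loss ≈ 19933 × 2.02/100 ≈ 403.
Total lost output = 1240 + 327 + 1718 + 403 = 3688 billion.

$3,688 billion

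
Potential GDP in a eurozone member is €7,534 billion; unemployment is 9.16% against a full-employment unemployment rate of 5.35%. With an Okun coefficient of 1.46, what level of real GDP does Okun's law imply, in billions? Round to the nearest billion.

€7,115 billion

Unemployment gap = 9.16 - 5.35 = 3.81 points, so the output gap is -1.46 × 3.81 = -5.5626%.
Actual GDP = 7534 × (1 - 5.5626/100) = 7534 × 0.944374 ≈ 7115 billion.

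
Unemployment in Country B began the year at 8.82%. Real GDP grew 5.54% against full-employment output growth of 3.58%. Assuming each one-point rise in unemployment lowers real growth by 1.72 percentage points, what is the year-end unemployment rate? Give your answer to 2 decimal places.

Growth-rate Okun's law: g_Y = g_Y* - β × Δu, so Δu = (g_Y* - g_Y)/β.
Δu = (3.58 - 5.54)/1.72 = -1.96/1.72 = -1.14 percentage points.
Year-end unemployment = 8.82 - 1.14 = 7.68%.

7.68%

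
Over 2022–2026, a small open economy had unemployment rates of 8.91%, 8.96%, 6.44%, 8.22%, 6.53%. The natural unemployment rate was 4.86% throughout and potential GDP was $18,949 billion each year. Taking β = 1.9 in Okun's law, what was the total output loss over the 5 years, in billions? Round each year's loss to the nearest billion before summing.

$5,314 billion

Year 2022: gap = -1.9 × (8.91 - 4.86) = -7.695%, loss ≈ 18949 × 7.695/100 ≈ 1458.
Year 2023: gap = -1.9 × (8.96 - 4.86) = -7.79%, loss ≈ 18949 × 7.79/100 ≈ 1476.
Year 2024: gap = -1.9 × (6.44 - 4.86) = -3.002%, loss ≈ 18949 × 3.002/100 ≈ 569.
Year 2025: gap = -1.9 × (8.22 - 4.86) = -6.384%, loss ≈ 18949 × 6.384/100 ≈ 1210.
Year 2026: gap = -1.9 × (6.53 - 4.86) = -3.173%, loss ≈ 18949 × 3.173/100 ≈ 601.
Total lost output = 1458 + 1476 + 569 + 1210 + 601 = 5314 billion.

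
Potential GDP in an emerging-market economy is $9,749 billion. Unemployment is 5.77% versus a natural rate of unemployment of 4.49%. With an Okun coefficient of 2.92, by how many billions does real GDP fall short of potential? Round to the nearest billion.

Output gap = -2.92 × (5.77 - 4.49) = -2.92 × 1.28 = -3.7376%.
Actual GDP ≈ 9749 × 0.962624 ≈ 9385 billion, so the shortfall is 9749 - 9385 = 364 billion.

$364 billion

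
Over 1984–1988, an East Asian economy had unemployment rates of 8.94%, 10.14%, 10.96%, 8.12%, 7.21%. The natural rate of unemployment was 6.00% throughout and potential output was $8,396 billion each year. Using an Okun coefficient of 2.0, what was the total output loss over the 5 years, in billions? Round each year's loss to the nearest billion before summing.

$2,581 billion

Year 1984: gap = -2.0 × (8.94 - 6) = -5.88%, loss ≈ 8396 × 5.88/100 ≈ 494.
Year 1985: gap = -2.0 × (10.14 - 6) = -8.28%, loss ≈ 8396 × 8.28/100 ≈ 695.
Year 1986: gap = -2.0 × (10.96 - 6) = -9.92%, loss ≈ 8396 × 9.92/100 ≈ 833.
Year 1987: gap = -2.0 × (8.12 - 6) = -4.24%, loss ≈ 8396 × 4.24/100 ≈ 356.
Year 1988: gap = -2.0 × (7.21 - 6) = -2.42%, loss ≈ 8396 × 2.42/100 ≈ 203.
Total lost output = 494 + 695 + 833 + 356 + 203 = 2581 billion.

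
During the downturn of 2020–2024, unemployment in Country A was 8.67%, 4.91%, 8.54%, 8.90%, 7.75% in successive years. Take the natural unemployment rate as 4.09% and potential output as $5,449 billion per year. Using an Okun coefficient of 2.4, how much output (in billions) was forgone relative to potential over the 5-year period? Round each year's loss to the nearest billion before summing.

Year 2020: gap = -2.4 × (8.67 - 4.09) = -10.992%, loss ≈ 5449 × 10.992/100 ≈ 599.
Year 2021: gap = -2.4 × (4.91 - 4.09) = -1.968%, loss ≈ 5449 × 1.968/100 ≈ 107.
Year 2022: gap = -2.4 × (8.54 - 4.09) = -10.68%, loss ≈ 5449 × 10.68/100 ≈ 582.
Year 2023: gap = -2.4 × (8.9 - 4.09) = -11.544%, loss ≈ 5449 × 11.544/100 ≈ 629.
Year 2024: gap = -2.4 × (7.75 - 4.09) = -8.784%, loss ≈ 5449 × 8.784/100 ≈ 479.
Total lost output = 599 + 107 + 582 + 629 + 479 = 2396 billion.

$2,396 billion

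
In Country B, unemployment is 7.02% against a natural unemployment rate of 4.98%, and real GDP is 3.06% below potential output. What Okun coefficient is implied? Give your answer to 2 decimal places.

β ≈ 1.50

Okun's law: output gap = -β × (u - u*).
-3.06 = -β × (7.02 - 4.98) = -β × 2.04, so β = 3.06/2.04 = 1.50.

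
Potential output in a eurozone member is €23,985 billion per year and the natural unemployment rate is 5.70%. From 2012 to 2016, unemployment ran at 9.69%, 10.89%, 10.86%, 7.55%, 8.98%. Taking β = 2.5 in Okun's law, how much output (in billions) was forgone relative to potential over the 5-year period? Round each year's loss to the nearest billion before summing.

€11,675 billion

Year 2012: gap = -2.5 × (9.69 - 5.7) = -9.975%, loss ≈ 23985 × 9.975/100 ≈ 2393.
Year 2013: gap = -2.5 × (10.89 - 5.7) = -12.975%, loss ≈ 23985 × 12.975/100 ≈ 3112.
Year 2014: gap = -2.5 × (10.86 - 5.7) = -12.9%, loss ≈ 23985 × 12.9/100 ≈ 3094.
Year 2015: gap = -2.5 × (7.55 - 5.7) = -4.625%, loss ≈ 23985 × 4.625/100 ≈ 1109.
Year 2016: gap = -2.5 × (8.98 - 5.7) = -8.2%, loss ≈ 23985 × 8.2/100 ≈ 1967.
Total lost output = 2393 + 3112 + 3094 + 1109 + 1967 = 11675 billion.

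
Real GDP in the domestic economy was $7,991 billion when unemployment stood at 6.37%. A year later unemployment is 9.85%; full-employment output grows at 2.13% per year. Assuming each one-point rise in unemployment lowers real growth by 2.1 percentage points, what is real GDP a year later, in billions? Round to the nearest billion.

Δu = 9.85 - 6.37 = 3.48 points.
Okun's law (growth form): g_Y = g_Y* - β × Δu = 2.13 - 2.1 × (3.48) = 2.13 - 7.308 = -5.178%.
Real GDP in the next year = 7991 × (1 - 5.178/100) = 7991 × 0.94822 ≈ 7577 billion.

$7,577 billion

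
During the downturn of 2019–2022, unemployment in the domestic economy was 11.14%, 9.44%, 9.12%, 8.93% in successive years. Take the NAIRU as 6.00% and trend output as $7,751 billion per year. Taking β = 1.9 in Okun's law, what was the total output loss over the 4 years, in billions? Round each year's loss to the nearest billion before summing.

$2,154 billion

Year 2019: gap = -1.9 × (11.14 - 6) = -9.766%, loss ≈ 7751 × 9.766/100 ≈ 757.
Year 2020: gap = -1.9 × (9.44 - 6) = -6.536%, loss ≈ 7751 × 6.536/100 ≈ 507.
Year 2021: gap = -1.9 × (9.12 - 6) = -5.928%, loss ≈ 7751 × 5.928/100 ≈ 459.
Year 2022: gap = -1.9 × (8.93 - 6) = -5.567%, loss ≈ 7751 × 5.567/100 ≈ 431.
Total lost output = 757 + 507 + 459 + 431 = 2154 billion.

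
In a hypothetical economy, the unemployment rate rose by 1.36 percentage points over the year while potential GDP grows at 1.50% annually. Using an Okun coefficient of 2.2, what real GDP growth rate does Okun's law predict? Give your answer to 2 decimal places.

-1.49%

Growth-rate Okun's law: g_Y = g_Y* - β × Δu.
g_Y = 1.50 - 2.2 × (1.36) = 1.5 - 2.992 = -1.492%, i.e. -1.49% to 2 d.p.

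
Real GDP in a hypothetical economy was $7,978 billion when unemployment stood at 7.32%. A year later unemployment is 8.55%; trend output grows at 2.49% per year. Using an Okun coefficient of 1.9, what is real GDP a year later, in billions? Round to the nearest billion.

$7,990 billion

Δu = 8.55 - 7.32 = 1.23 points.
Okun's law (growth form): g_Y = g_Y* - β × Δu = 2.49 - 1.9 × (1.23) = 2.49 - 2.337 = 0.153%.
Real GDP in the next year = 7978 × (1 + 0.153/100) = 7978 × 1.00153 ≈ 7990 billion.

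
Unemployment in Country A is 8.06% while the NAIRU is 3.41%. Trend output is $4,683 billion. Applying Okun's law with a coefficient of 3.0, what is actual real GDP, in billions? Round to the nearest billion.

Unemployment gap = 8.06 - 3.41 = 4.65 points, so the output gap is -3 × 4.65 = -13.95%.
Actual GDP = 4683 × (1 - 13.95/100) = 4683 × 0.8605 ≈ 4030 billion.

$4,030 billion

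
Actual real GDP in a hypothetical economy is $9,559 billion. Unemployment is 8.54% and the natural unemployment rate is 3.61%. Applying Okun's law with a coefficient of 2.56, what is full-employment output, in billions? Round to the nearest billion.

$10,940 billion

Unemployment gap = 8.54 - 3.61 = 4.93 points, so output gap = -2.56 × 4.93 = -12.6208%.
Since Y = Y* × (1 + gap/100), Y* = 9559/0.873792 ≈ 10940 billion.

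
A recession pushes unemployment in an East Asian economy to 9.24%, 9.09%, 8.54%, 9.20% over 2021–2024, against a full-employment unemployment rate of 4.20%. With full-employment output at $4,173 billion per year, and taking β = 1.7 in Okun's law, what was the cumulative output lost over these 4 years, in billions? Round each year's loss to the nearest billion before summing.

Year 2021: gap = -1.7 × (9.24 - 4.2) = -8.568%, loss ≈ 4173 × 8.568/100 ≈ 358.
Year 2022: gap = -1.7 × (9.09 - 4.2) = -8.313%, loss ≈ 4173 × 8.313/100 ≈ 347.
Year 2023: gap = -1.7 × (8.54 - 4.2) = -7.378%, loss ≈ 4173 × 7.378/100 ≈ 308.
Year 2024: gap = -1.7 × (9.2 - 4.2) = -8.5%, loss ≈ 4173 × 8.5/100 ≈ 355.
Total lost output = 358 + 347 + 308 + 355 = 1368 billion.

$1,368 billion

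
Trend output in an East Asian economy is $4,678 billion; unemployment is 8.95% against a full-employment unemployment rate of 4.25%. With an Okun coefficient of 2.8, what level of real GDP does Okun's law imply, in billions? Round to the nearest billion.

Unemployment gap = 8.95 - 4.25 = 4.7 points, so the output gap is -2.8 × 4.7 = -13.16%.
Actual GDP = 4678 × (1 - 13.16/100) = 4678 × 0.8684 ≈ 4062 billion.

$4,062 billion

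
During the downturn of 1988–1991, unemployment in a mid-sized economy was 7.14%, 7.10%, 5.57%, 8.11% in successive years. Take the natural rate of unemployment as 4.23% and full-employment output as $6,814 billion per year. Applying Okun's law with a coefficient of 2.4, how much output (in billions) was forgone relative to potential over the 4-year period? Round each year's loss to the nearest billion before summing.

$1,799 billion

Year 1988: gap = -2.4 × (7.14 - 4.23) = -6.984%, loss ≈ 6814 × 6.984/100 ≈ 476.
Year 1989: gap = -2.4 × (7.1 - 4.23) = -6.888%, loss ≈ 6814 × 6.888/100 ≈ 469.
Year 1990: gap = -2.4 × (5.57 - 4.23) = -3.216%, loss ≈ 6814 × 3.216/100 ≈ 219.
Year 1991: gap = -2.4 × (8.11 - 4.23) = -9.312%, loss ≈ 6814 × 9.312/100 ≈ 635.
Total lost output = 476 + 469 + 219 + 635 = 1799 billion.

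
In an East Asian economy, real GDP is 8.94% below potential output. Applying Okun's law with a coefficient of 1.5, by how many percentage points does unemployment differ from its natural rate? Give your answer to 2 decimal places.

5.96 percentage points

Okun's law: output gap = -β × (u - u*), so u - u* = -(output gap)/β.
u - u* = -(-8.94)/1.5 = 5.96 percentage points.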